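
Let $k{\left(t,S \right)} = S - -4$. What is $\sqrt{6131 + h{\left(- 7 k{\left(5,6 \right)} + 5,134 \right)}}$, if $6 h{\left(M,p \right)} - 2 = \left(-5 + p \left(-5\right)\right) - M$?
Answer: $\frac{\sqrt{54267}}{3} \approx 77.651$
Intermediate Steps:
$k{\left(t,S \right)} = 4 + S$ ($k{\left(t,S \right)} = S + 4 = 4 + S$)
$h{\left(M,p \right)} = - \frac{1}{2} - \frac{5 p}{6} - \frac{M}{6}$ ($h{\left(M,p \right)} = \frac{1}{3} + \frac{\left(-5 + p \left(-5\right)\right) - M}{6} = \frac{1}{3} + \frac{\left(-5 - 5 p\right) - M}{6} = \frac{1}{3} + \frac{-5 - M - 5 p}{6} = \frac{1}{3} - \left(\frac{5}{6} + \frac{M}{6} + \frac{5 p}{6}\right) = - \frac{1}{2} - \frac{5 p}{6} - \frac{M}{6}$)
$\sqrt{6131 + h{\left(- 7 k{\left(5,6 \right)} + 5,134 \right)}} = \sqrt{6131 - \left(\frac{673}{6} + \frac{- 7 \left(4 + 6\right) + 5}{6}\right)} = \sqrt{6131 - \left(\frac{673}{6} + \frac{\left(-7\right) 10 + 5}{6}\right)} = \sqrt{6131 - \left(\frac{673}{6} + \frac{-70 + 5}{6}\right)} = \sqrt{6131 - \frac{304}{3}} = \sqrt{\frac{18089}{3}} = \frac{\sqrt{54267}}{3}$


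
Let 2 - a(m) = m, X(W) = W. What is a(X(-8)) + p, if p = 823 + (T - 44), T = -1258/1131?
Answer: 891101/1131 ≈ 787.89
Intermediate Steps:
T = -1258/1131 (T = -1258*1/1131 = -1258/1131 ≈ -1.1123)
a(m) = 2 - m
p = 879791/1131 (p = 823 + (-1258/1131 - 44) = 823 - 51022/1131 = 879791/1131 ≈ 777.89)
a(X(-8)) + p = (2 - 1*(-8)) + 879791/1131 = (2 + 8) + 879791/1131 = 10 + 879791/1131 = 891101/1131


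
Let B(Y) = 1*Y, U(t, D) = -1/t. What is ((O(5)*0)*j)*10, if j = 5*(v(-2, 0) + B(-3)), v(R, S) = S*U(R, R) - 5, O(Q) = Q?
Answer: 0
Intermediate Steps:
B(Y) = Y
v(R, S) = -5 - S/R (v(R, S) = S*(-1/R) - 5 = -S/R - 5 = -5 - S/R)
j = -40 (j = 5*((-5 - 1*0/(-2)) - 3) = 5*((-5 - 1*0*(-½)) - 3) = 5*((-5 + 0) - 3) = 5*(-5 - 3) = 5*(-8) = -40)
((O(5)*0)*j)*10 = ((5*0)*(-40))*10 = (0*(-40))*10 = 0*10 = 0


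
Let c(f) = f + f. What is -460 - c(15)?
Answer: -490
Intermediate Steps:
c(f) = 2*f
-460 - c(15) = -460 - 2*15 = -460 - 1*30 = -460 - 30 = -490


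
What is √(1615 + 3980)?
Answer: √5595 ≈ 74.800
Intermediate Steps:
√(1615 + 3980) = √5595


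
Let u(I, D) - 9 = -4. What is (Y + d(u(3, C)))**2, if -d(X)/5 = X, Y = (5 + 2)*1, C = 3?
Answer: 324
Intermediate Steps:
u(I, D) = 5 (u(I, D) = 9 - 4 = 5)
Y = 7 (Y = 7*1 = 7)
d(X) = -5*X
(Y + d(u(3, C)))**2 = (7 - 5*5)**2 = (7 - 25)**2 = (-18)**2 = 324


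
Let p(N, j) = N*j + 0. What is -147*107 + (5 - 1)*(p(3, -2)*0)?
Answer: -15729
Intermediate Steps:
p(N, j) = N*j
-147*107 + (5 - 1)*(p(3, -2)*0) = -147*107 + (5 - 1)*((3*(-2))*0) = -15729 + 4*(-6*0) = -15729 + 4*0 = -15729 + 0 = -15729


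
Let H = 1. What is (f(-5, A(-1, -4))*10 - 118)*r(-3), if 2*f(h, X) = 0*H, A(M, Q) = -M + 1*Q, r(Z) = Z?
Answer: 354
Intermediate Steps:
A(M, Q) = Q - M (A(M, Q) = -M + Q = Q - M)
f(h, X) = 0 (f(h, X) = (0*1)/2 = (½)*0 = 0)
(f(-5, A(-1, -4))*10 - 118)*r(-3) = (0*10 - 118)*(-3) = (0 - 118)*(-3) = -118*(-3) = 354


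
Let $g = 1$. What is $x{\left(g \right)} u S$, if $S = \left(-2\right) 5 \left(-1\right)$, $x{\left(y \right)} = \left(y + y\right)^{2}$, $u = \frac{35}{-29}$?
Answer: $- \frac{1400}{29} \approx -48.276$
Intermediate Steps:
$u = - \frac{35}{29}$ ($u = 35 \left(- \frac{1}{29}\right) = - \frac{35}{29} \approx -1.2069$)
$x{\left(y \right)} = 4 y^{2}$ ($x{\left(y \right)} = \left(2 y\right)^{2} = 4 y^{2}$)
$S = 10$ ($S = \left(-10\right) \left(-1\right) = 10$)
$x{\left(g \right)} u S = 4 \cdot 1^{2} \left(- \frac{35}{29}\right) 10 = 4 \cdot 1 \left(- \frac{35}{29}\right) 10 = 4 \left(- \frac{35}{29}\right) 10 = \left(- \frac{140}{29}\right) 10 = - \frac{1400}{29}$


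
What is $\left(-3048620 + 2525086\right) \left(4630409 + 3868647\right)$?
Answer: $-4449544783904$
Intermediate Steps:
$\left(-3048620 + 2525086\right) \left(4630409 + 3868647\right) = \left(-523534\right) 8499056 = -4449544783904$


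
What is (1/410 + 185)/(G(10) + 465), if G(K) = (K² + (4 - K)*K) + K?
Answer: 75851/211150 ≈ 0.35923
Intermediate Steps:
G(K) = K + K² + K*(4 - K) (G(K) = (K² + K*(4 - K)) + K = K + K² + K*(4 - K))
(1/410 + 185)/(G(10) + 465) = (1/410 + 185)/(5*10 + 465) = (1/410 + 185)/(50 + 465) = (75851/410)/515 = (75851/410)*(1/515) = 75851/211150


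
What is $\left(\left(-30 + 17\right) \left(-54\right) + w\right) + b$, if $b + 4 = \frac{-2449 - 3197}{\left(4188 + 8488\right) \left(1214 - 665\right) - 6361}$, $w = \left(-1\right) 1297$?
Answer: $- \frac{4164710683}{6952763} \approx -599.0$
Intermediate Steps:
$w = -1297$
$b = - \frac{27816698}{6952763}$ ($b = -4 + \frac{-2449 - 3197}{\left(4188 + 8488\right) \left(1214 - 665\right) - 6361} = -4 - \frac{5646}{12676 \cdot 549 - 6361} = -4 - \frac{5646}{6959124 - 6361} = -4 - \frac{5646}{6952763} = - \frac{27816698}{6952763} \approx -4.0008$)
$\left(\left(-30 + 17\right) \left(-54\right) + w\right) + b = \left(\left(-30 + 17\right) \left(-54\right) - 1297\right) - \frac{27816698}{6952763} = \left(\left(-13\right) \left(-54\right) - 1297\right) - \frac{27816698}{6952763} = \left(702 - 1297\right) - \frac{27816698}{6952763} = -595 - \frac{27816698}{6952763} = - \frac{4164710683}{6952763}$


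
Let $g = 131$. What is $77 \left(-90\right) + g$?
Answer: $-6799$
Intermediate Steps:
$77 \left(-90\right) + g = 77 \left(-90\right) + 131 = -6930 + 131 = -6799$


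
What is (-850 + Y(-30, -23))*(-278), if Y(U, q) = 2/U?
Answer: 3544778/15 ≈ 2.3632e+5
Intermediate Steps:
(-850 + Y(-30, -23))*(-278) = (-850 + 2/(-30))*(-278) = (-850 + 2*(-1/30))*(-278) = (-850 - 1/15)*(-278) = -12751/15*(-278) = 3544778/15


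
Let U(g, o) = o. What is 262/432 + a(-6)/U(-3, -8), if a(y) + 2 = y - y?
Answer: 185/216 ≈ 0.85648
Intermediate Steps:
a(y) = -2 (a(y) = -2 + (y - y) = -2 + 0 = -2)
262/432 + a(-6)/U(-3, -8) = 262/432 - 2/(-8) = 262*(1/432) - 2*(-⅛) = 131/216 + ¼ = 185/216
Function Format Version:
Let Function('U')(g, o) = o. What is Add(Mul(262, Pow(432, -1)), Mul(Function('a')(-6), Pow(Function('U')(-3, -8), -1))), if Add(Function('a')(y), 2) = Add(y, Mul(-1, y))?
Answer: Rational(185, 216) ≈ 0.85648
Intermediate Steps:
Function('a')(y) = -2 (Function('a')(y) = Add(-2, Add(y, Mul(-1, y))) = Add(-2, 0) = -2)
Add(Mul(262, Pow(432, -1)), Mul(Function('a')(-6), Pow(Function('U')(-3, -8), -1))) = Add(Mul(262, Pow(432, -1)), Mul(-2, Pow(-8, -1))) = Add(Mul(262, Rational(1, 432)), Mul(-2, Rational(-1, 8))) = Add(Rational(131, 216), Rational(1, 4)) = Rational(185, 216)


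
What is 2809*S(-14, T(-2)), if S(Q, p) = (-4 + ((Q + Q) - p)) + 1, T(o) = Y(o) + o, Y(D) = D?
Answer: -75843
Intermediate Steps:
T(o) = 2*o (T(o) = o + o = 2*o)
S(Q, p) = -3 - p + 2*Q (S(Q, p) = (-4 + (2*Q - p)) + 1 = (-4 + (-p + 2*Q)) + 1 = (-4 - p + 2*Q) + 1 = -3 - p + 2*Q)
2809*S(-14, T(-2)) = 2809*(-3 - 2*(-2) + 2*(-14)) = 2809*(-3 - 1*(-4) - 28) = 2809*(-3 + 4 - 28) = 2809*(-27) = -75843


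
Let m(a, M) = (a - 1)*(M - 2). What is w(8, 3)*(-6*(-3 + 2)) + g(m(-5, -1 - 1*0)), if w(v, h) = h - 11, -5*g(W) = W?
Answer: -258/5 ≈ -51.600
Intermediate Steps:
m(a, M) = (-1 + a)*(-2 + M)
g(W) = -W/5
w(v, h) = -11 + h
w(8, 3)*(-6*(-3 + 2)) + g(m(-5, -1 - 1*0)) = (-11 + 3)*(-6*(-3 + 2)) - (2 - (-1 - 1*0) - 2*(-5) + (-1 - 1*0)*(-5))/5 = -(-48)*(-1) - (2 - (-1 + 0) + 10 + (-1 + 0)*(-5))/5 = -8*6 - (2 - 1*(-1) + 10 - 1*(-5))/5 = -48 - (2 + 1 + 10 + 5)/5 = -48 - ⅕*18 = -48 - 18/5 = -258/5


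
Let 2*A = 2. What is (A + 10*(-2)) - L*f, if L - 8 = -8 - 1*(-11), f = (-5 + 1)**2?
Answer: -195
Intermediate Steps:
A = 1 (A = (1/2)*2 = 1)
f = 16 (f = (-4)**2 = 16)
L = 11 (L = 8 + (-8 - 1*(-11)) = 8 + (-8 + 11) = 8 + 3 = 11)
(A + 10*(-2)) - L*f = (1 + 10*(-2)) - 11*16 = (1 - 20) - 1*176 = -19 - 176 = -195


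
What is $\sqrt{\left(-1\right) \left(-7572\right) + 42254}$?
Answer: $\sqrt{49826} \approx 223.22$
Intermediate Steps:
$\sqrt{\left(-1\right) \left(-7572\right) + 42254} = \sqrt{7572 + 42254} = \sqrt{49826}$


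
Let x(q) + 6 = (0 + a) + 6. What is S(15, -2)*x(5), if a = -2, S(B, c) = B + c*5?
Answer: -10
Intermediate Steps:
S(B, c) = B + 5*c
x(q) = -2 (x(q) = -6 + ((0 - 2) + 6) = -6 + (-2 + 6) = -6 + 4 = -2)
S(15, -2)*x(5) = (15 + 5*(-2))*(-2) = (15 - 10)*(-2) = 5*(-2) = -10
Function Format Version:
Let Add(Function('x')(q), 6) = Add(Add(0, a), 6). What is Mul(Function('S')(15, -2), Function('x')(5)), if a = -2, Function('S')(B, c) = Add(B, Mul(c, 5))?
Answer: -10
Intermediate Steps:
Function('S')(B, c) = Add(B, Mul(5, c))
Function('x')(q) = -2 (Function('x')(q) = Add(-6, Add(Add(0, -2), 6)) = Add(-6, Add(-2, 6)) = Add(-6, 4) = -2)
Mul(Function('S')(15, -2), Function('x')(5)) = Mul(Add(15, Mul(5, -2)), -2) = Mul(Add(15, -10), -2) = Mul(5, -2) = -10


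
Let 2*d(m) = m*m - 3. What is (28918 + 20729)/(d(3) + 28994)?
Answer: 49647/28997 ≈ 1.7121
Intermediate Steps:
d(m) = -3/2 + m**2/2 (d(m) = (m*m - 3)/2 = (m**2 - 3)/2 = (-3 + m**2)/2 = -3/2 + m**2/2)
(28918 + 20729)/(d(3) + 28994) = (28918 + 20729)/((-3/2 + (1/2)*3**2) + 28994) = 49647/((-3/2 + (1/2)*9) + 28994) = 49647/((-3/2 + 9/2) + 28994) = 49647/(3 + 28994) = 49647/28997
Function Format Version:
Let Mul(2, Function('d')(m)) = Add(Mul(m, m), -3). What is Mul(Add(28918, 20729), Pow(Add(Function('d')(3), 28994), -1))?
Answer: Rational(49647, 28997) ≈ 1.7121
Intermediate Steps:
Function('d')(m) = Add(Rational(-3, 2), Mul(Rational(1, 2), Pow(m, 2))) (Function('d')(m) = Mul(Rational(1, 2), Add(Mul(m, m), -3)) = Mul(Rational(1, 2), Add(Pow(m, 2), -3)) = Mul(Rational(1, 2), Add(-3, Pow(m, 2))) = Add(Rational(-3, 2), Mul(Rational(1, 2), Pow(m, 2))))
Mul(Add(28918, 20729), Pow(Add(Function('d')(3), 28994), -1)) = Mul(Add(28918, 20729), Pow(Add(Add(Rational(-3, 2), Mul(Rational(1, 2), Pow(3, 2))), 28994), -1)) = Mul(49647, Pow(Add(Add(Rational(-3, 2), Mul(Rational(1, 2), 9)), 28994), -1)) = Mul(49647, Pow(Add(Add(Rational(-3, 2), Rational(9, 2)), 28994), -1)) = Mul(49647, Pow(Add(3, 28994), -1)) = Mul(49647, Pow(28997, -1)) = Mul(49647, Rational(1, 28997)) = Rational(49647, 28997)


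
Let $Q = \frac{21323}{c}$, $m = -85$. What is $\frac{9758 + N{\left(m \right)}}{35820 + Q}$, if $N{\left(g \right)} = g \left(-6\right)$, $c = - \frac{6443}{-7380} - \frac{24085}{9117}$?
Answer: $\frac{11314429849}{26186356500} \approx 0.43207$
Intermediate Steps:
$c = - \frac{4407647}{2491980}$ ($c = \left(-6443\right) \left(- \frac{1}{7380}\right) - \frac{24085}{9117} = \frac{6443}{7380} - \frac{24085}{9117} = - \frac{4407647}{2491980} \approx -1.7687$)
$N{\left(g \right)} = - 6 g$
$Q = - \frac{53136489540}{4407647}$ ($Q = \frac{21323}{- \frac{4407647}{2491980}} = 21323 \left(- \frac{2491980}{4407647}\right) = - \frac{53136489540}{4407647} \approx -12056.0$)
$\frac{9758 + N{\left(m \right)}}{35820 + Q} = \frac{9758 - -510}{35820 - \frac{53136489540}{4407647}} = \frac{9758 + 510}{\frac{104745426000}{4407647}} = 10268 \cdot \frac{4407647}{104745426000} = \frac{11314429849}{26186356500}$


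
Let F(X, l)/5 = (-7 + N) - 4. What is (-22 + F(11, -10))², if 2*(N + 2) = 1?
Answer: 28561/4 ≈ 7140.3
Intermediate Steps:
N = -3/2 (N = -2 + (½)*1 = -2 + ½ = -3/2 ≈ -1.5000)
F(X, l) = -125/2 (F(X, l) = 5*((-7 - 3/2) - 4) = 5*(-17/2 - 4) = 5*(-25/2) = -125/2)
(-22 + F(11, -10))² = (-22 - 125/2)² = (-169/2)² = 28561/4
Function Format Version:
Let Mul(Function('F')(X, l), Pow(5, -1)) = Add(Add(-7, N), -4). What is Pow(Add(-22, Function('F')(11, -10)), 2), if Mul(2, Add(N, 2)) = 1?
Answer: Rational(28561, 4) ≈ 7140.3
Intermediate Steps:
N = Rational(-3, 2) (N = Add(-2, Mul(Rational(1, 2), 1)) = Add(-2, Rational(1, 2)) = Rational(-3, 2) ≈ -1.5000)
Function('F')(X, l) = Rational(-125, 2) (Function('F')(X, l) = Mul(5, Add(Add(-7, Rational(-3, 2)), -4)) = Mul(5, Add(Rational(-17, 2), -4)) = Mul(5, Rational(-25, 2)) = Rational(-125, 2))
Pow(Add(-22, Function('F')(11, -10)), 2) = Pow(Add(-22, Rational(-125, 2)), 2) = Pow(Rational(-169, 2), 2) = Rational(28561, 4)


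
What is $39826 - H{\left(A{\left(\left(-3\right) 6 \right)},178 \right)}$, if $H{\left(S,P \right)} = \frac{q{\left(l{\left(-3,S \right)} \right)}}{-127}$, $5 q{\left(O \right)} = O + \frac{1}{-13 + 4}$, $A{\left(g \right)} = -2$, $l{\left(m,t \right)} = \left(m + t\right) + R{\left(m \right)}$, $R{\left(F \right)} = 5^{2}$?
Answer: $\frac{227605769}{5715} \approx 39826.0$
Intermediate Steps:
$R{\left(F \right)} = 25$
$l{\left(m,t \right)} = 25 + m + t$ ($l{\left(m,t \right)} = \left(m + t\right) + 25 = 25 + m + t$)
$q{\left(O \right)} = - \frac{1}{45} + \frac{O}{5}$ ($q{\left(O \right)} = \frac{O + \frac{1}{-13 + 4}}{5} = \frac{O + \frac{1}{-9}}{5} = \frac{O - \frac{1}{9}}{5} = \frac{- \frac{1}{9} + O}{5} = - \frac{1}{45} + \frac{O}{5}$)
$H{\left(S,P \right)} = - \frac{197}{5715} - \frac{S}{635}$ ($H{\left(S,P \right)} = \frac{- \frac{1}{45} + \frac{25 - 3 + S}{5}}{-127} = \left(- \frac{1}{45} + \frac{22 + S}{5}\right) \left(- \frac{1}{127}\right) = \left(- \frac{1}{45} + \left(\frac{22}{5} + \frac{S}{5}\right)\right) \left(- \frac{1}{127}\right) = \left(\frac{197}{45} + \frac{S}{5}\right) \left(- \frac{1}{127}\right) = - \frac{197}{5715} - \frac{S}{635}$)
$39826 - H{\left(A{\left(\left(-3\right) 6 \right)},178 \right)} = 39826 - \left(- \frac{197}{5715} - - \frac{2}{635}\right) = 39826 - \left(- \frac{197}{5715} + \frac{2}{635}\right) = 39826 - - \frac{179}{5715} = 39826 + \frac{179}{5715} = \frac{227605769}{5715}$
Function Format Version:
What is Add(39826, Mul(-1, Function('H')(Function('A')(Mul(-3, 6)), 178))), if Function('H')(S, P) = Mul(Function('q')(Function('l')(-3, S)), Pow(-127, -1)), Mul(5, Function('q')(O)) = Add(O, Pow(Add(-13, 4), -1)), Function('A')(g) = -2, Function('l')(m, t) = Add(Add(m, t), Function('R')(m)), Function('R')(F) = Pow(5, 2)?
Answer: Rational(227605769, 5715) ≈ 39826.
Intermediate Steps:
Function('R')(F) = 25
Function('l')(m, t) = Add(25, m, t) (Function('l')(m, t) = Add(Add(m, t), 25) = Add(25, m, t))
Function('q')(O) = Add(Rational(-1, 45), Mul(Rational(1, 5), O)) (Function('q')(O) = Mul(Rational(1, 5), Add(O, Pow(Add(-13, 4), -1))) = Mul(Rational(1, 5), Add(O, Pow(-9, -1))) = Mul(Rational(1, 5), Add(O, Rational(-1, 9))) = Mul(Rational(1, 5), Add(Rational(-1, 9), O)) = Add(Rational(-1, 45), Mul(Rational(1, 5), O)))
Function('H')(S, P) = Add(Rational(-197, 5715), Mul(Rational(-1, 635), S)) (Function('H')(S, P) = Mul(Add(Rational(-1, 45), Mul(Rational(1, 5), Add(25, -3, S))), Pow(-127, -1)) = Mul(Add(Rational(-1, 45), Mul(Rational(1, 5), Add(22, S))), Rational(-1, 127)) = Mul(Add(Rational(-1, 45), Add(Rational(22, 5), Mul(Rational(1, 5), S))), Rational(-1, 127)) = Mul(Add(Rational(197, 45), Mul(Rational(1, 5), S)), Rational(-1, 127)) = Add(Rational(-197, 5715), Mul(Rational(-1, 635), S)))
Add(39826, Mul(-1, Function('H')(Function('A')(Mul(-3, 6)), 178))) = Add(39826, Mul(-1, Add(Rational(-197, 5715), Mul(Rational(-1, 635), -2)))) = Add(39826, Mul(-1, Add(Rational(-197, 5715), Rational(2, 635)))) = Add(39826, Mul(-1, Rational(-179, 5715))) = Add(39826, Rational(179, 5715)) = Rational(227605769, 5715)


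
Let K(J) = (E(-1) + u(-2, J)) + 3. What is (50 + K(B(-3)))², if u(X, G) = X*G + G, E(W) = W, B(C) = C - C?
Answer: 2704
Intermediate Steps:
B(C) = 0
u(X, G) = G + G*X (u(X, G) = G*X + G = G + G*X)
K(J) = 2 - J (K(J) = (-1 + J*(1 - 2)) + 3 = (-1 + J*(-1)) + 3 = (-1 - J) + 3 = 2 - J)
(50 + K(B(-3)))² = (50 + (2 - 1*0))² = (50 + (2 + 0))² = (50 + 2)² = 52² = 2704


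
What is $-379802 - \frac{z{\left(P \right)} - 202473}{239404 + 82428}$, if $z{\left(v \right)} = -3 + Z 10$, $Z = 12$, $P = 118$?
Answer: $- \frac{4365436961}{11494} \approx -3.798 \cdot 10^{5}$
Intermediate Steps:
$z{\left(v \right)} = 117$ ($z{\left(v \right)} = -3 + 12 \cdot 10 = -3 + 120 = 117$)
$-379802 - \frac{z{\left(P \right)} - 202473}{239404 + 82428} = -379802 - \frac{117 - 202473}{239404 + 82428} = -379802 - - \frac{202356}{321832} = -379802 - \left(-202356\right) \frac{1}{321832} = -379802 - - \frac{7227}{11494} = -379802 + \frac{7227}{11494} = - \frac{4365436961}{11494}$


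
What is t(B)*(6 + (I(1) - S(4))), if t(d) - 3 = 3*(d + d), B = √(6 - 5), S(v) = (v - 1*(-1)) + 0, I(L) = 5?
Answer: 54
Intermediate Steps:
S(v) = 1 + v (S(v) = (v + 1) + 0 = (1 + v) + 0 = 1 + v)
B = 1 (B = √1 = 1)
t(d) = 3 + 6*d (t(d) = 3 + 3*(d + d) = 3 + 3*(2*d) = 3 + 6*d)
t(B)*(6 + (I(1) - S(4))) = (3 + 6*1)*(6 + (5 - (1 + 4))) = (3 + 6)*(6 + (5 - 1*5)) = 9*(6 + (5 - 5)) = 9*(6 + 0) = 9*6 = 54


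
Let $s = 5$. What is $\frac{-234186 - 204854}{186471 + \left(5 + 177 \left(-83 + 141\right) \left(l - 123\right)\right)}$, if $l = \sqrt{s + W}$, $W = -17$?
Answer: $\frac{118128321920}{289890382909} + \frac{2253592320 i \sqrt{3}}{289890382909} \approx 0.40749 + 0.013465 i$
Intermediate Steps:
$l = 2 i \sqrt{3}$ ($l = \sqrt{5 - 17} = \sqrt{-12} = 2 i \sqrt{3} \approx 3.4641 i$)
$\frac{-234186 - 204854}{186471 + \left(5 + 177 \left(-83 + 141\right) \left(l - 123\right)\right)} = \frac{-234186 - 204854}{186471 + \left(5 + 177 \left(-83 + 141\right) \left(2 i \sqrt{3} - 123\right)\right)} = - \frac{439040}{186471 + \left(5 + 177 \cdot 58 \left(-123 + 2 i \sqrt{3}\right)\right)} = - \frac{439040}{186471 + \left(5 + 177 \left(-7134 + 116 i \sqrt{3}\right)\right)} = - \frac{439040}{186471 - \left(1262713 - 20532 i \sqrt{3}\right)} = - \frac{439040}{-1076242 + 20532 i \sqrt{3}}$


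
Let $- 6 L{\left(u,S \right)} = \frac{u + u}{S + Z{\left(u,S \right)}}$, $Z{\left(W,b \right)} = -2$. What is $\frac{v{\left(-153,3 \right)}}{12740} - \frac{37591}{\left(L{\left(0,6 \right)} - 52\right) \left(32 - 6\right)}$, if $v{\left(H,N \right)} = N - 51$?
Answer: $\frac{9208547}{331240} \approx 27.8$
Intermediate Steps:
$v{\left(H,N \right)} = -51 + N$
$L{\left(u,S \right)} = - \frac{u}{3 \left(-2 + S\right)}$ ($L{\left(u,S \right)} = - \frac{\left(u + u\right) \frac{1}{S - 2}}{6} = - \frac{2 u \frac{1}{-2 + S}}{6} = - \frac{u}{3 \left(-2 + S\right)}$)
$\frac{v{\left(-153,3 \right)}}{12740} - \frac{37591}{\left(L{\left(0,6 \right)} - 52\right) \left(32 - 6\right)} = \frac{-51 + 3}{12740} - \frac{37591}{\left(\left(-1\right) 0 \frac{1}{-6 + 3 \cdot 6} - 52\right) \left(32 - 6\right)} = \left(-48\right) \frac{1}{12740} - \frac{37591}{\left(\left(-1\right) 0 \frac{1}{-6 + 18} - 52\right) 26} = - \frac{12}{3185} - \frac{37591}{\left(\left(-1\right) 0 \cdot \frac{1}{12} - 52\right) 26} = - \frac{12}{3185} - \frac{37591}{\left(0 - 52\right) 26} = - \frac{12}{3185} - \frac{37591}{\left(-52\right) 26} = - \frac{12}{3185} - \frac{37591}{-1352} = - \frac{12}{3185} - - \frac{37591}{1352} = - \frac{12}{3185} + \frac{37591}{1352} = \frac{9208547}{331240}$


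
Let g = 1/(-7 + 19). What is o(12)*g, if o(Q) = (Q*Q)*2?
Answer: 24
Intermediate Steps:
o(Q) = 2*Q² (o(Q) = Q²*2 = 2*Q²)
g = 1/12 ≈ 0.083333
o(12)*g = (2*12²)*(1/12) = (2*144)*(1/12) = 288*(1/12) = 24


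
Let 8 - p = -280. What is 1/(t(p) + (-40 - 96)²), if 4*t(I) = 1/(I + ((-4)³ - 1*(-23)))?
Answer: 988/18274049 ≈ 5.4066e-5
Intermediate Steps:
p = 288 (p = 8 - 1*(-280) = 8 + 280 = 288)
t(I) = 1/(4*(-41 + I)) (t(I) = 1/(4*(I + ((-4)³ - 1*(-23)))) = 1/(4*(I + (-64 + 23))) = 1/(4*(I - 41)) = 1/(4*(-41 + I)))
1/(t(p) + (-40 - 96)²) = 1/(1/(4*(-41 + 288)) + (-40 - 96)²) = 1/((¼)/247 + (-136)²) = 1/((¼)*(1/247) + 18496) = 1/(1/988 + 18496) = 1/(18274049/988) = 988/18274049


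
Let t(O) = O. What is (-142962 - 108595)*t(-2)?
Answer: 503114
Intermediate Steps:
(-142962 - 108595)*t(-2) = (-142962 - 108595)*(-2) = -251557*(-2) = 503114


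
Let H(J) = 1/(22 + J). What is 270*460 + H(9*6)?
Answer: 9439201/76 ≈ 1.2420e+5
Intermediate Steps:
270*460 + H(9*6) = 270*460 + 1/(22 + 9*6) = 124200 + 1/(22 + 54) = 124200 + 1/76 = 9439201/76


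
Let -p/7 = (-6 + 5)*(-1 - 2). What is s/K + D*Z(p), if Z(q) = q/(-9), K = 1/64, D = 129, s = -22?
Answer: -1107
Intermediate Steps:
K = 1/64 ≈ 0.015625
p = -21 (p = -7*(-6 + 5)*(-1 - 2) = -(-7)*(-3) = -7*3 = -21)
Z(q) = -q/9 (Z(q) = q*(-⅑) = -q/9)
s/K + D*Z(p) = -22/1/64 + 129*(-⅑*(-21)) = -22*64 + 129*(7/3) = -1408 + 301 = -1107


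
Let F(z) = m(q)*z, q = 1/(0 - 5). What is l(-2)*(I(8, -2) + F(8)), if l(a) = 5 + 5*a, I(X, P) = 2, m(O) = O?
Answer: -2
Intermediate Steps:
q = -1/5 (q = 1/(-5) = -1/5 ≈ -0.20000)
F(z) = -z/5
l(-2)*(I(8, -2) + F(8)) = (5 + 5*(-2))*(2 - 1/5*8) = (5 - 10)*(2 - 8/5) = -5*2/5 = -2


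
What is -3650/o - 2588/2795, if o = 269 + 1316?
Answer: -2860746/886015 ≈ -3.2288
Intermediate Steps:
o = 1585
-3650/o - 2588/2795 = -3650/1585 - 2588/2795 = -3650*1/1585 - 2588*1/2795 = -730/317 - 2588/2795 = -2860746/886015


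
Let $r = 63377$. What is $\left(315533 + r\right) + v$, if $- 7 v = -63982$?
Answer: $\frac{2716352}{7} \approx 3.8805 \cdot 10^{5}$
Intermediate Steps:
$v = \frac{63982}{7}$ ($v = \left(- \frac{1}{7}\right) \left(-63982\right) = \frac{63982}{7} \approx 9140.3$)
$\left(315533 + r\right) + v = \left(315533 + 63377\right) + \frac{63982}{7} = 378910 + \frac{63982}{7} = \frac{2716352}{7}$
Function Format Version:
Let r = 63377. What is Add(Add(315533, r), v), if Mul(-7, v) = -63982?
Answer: Rational(2716352, 7) ≈ 3.8805e+5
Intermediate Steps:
v = Rational(63982, 7) (v = Mul(Rational(-1, 7), -63982) = Rational(63982, 7) ≈ 9140.3)
Add(Add(315533, r), v) = Add(Add(315533, 63377), Rational(63982, 7)) = Add(378910, Rational(63982, 7)) = Rational(2716352, 7)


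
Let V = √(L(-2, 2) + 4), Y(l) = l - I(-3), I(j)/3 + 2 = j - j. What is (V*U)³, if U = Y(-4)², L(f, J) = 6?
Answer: 640*√10 ≈ 2023.9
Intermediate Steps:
I(j) = -6 (I(j) = -6 + 3*(j - j) = -6 + 3*0 = -6 + 0 = -6)
Y(l) = 6 + l (Y(l) = l - 1*(-6) = l + 6 = 6 + l)
U = 4 (U = (6 - 4)² = 2² = 4)
V = √10 (V = √(6 + 4) = √10 ≈ 3.1623)
(V*U)³ = (√10*4)³ = (4*√10)³ = 640*√10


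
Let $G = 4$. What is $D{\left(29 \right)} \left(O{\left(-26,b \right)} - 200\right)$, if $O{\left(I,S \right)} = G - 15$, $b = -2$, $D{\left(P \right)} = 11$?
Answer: $-2321$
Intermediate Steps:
$O{\left(I,S \right)} = -11$ ($O{\left(I,S \right)} = 4 - 15 = -11$)
$D{\left(29 \right)} \left(O{\left(-26,b \right)} - 200\right) = 11 \left(-11 - 200\right) = 11 \left(-211\right) = -2321$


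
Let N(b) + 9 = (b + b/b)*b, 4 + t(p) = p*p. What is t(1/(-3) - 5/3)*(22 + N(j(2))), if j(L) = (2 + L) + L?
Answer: 0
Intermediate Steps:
j(L) = 2 + 2*L
t(p) = -4 + p² (t(p) = -4 + p*p = -4 + p²)
N(b) = -9 + b*(1 + b) (N(b) = -9 + (b + b/b)*b = -9 + (b + 1)*b = -9 + (1 + b)*b = -9 + b*(1 + b))
t(1/(-3) - 5/3)*(22 + N(j(2))) = (-4 + (1/(-3) - 5/3)²)*(22 + (-9 + (2 + 2*2) + (2 + 2*2)²)) = (-4 + (1*(-⅓) - 5*⅓)²)*(22 + (-9 + (2 + 4) + (2 + 4)²)) = (-4 + (-⅓ - 5/3)²)*(22 + (-9 + 6 + 6²)) = (-4 + (-2)²)*(22 + (-9 + 6 + 36)) = (-4 + 4)*(22 + 33) = 0*55 = 0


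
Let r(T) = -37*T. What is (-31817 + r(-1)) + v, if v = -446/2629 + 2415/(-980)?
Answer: -2339583249/73612 ≈ -31783.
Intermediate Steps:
v = -193889/73612 (v = -446*1/2629 + 2415*(-1/980) = -446/2629 - 69/28 = -193889/73612 ≈ -2.6339)
(-31817 + r(-1)) + v = (-31817 - 37*(-1)) - 193889/73612 = (-31817 + 37) - 193889/73612 = -31780 - 193889/73612 = -2339583249/73612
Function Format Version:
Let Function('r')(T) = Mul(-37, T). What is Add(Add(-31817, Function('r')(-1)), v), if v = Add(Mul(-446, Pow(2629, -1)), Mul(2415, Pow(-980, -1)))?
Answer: Rational(-2339583249, 73612) ≈ -31783.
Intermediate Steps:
v = Rational(-193889, 73612) (v = Add(Mul(-446, Rational(1, 2629)), Mul(2415, Rational(-1, 980))) = Add(Rational(-446, 2629), Rational(-69, 28)) = Rational(-193889, 73612) ≈ -2.6339)
Add(Add(-31817, Function('r')(-1)), v) = Add(Add(-31817, Mul(-37, -1)), Rational(-193889, 73612)) = Add(Add(-31817, 37), Rational(-193889, 73612)) = Add(-31780, Rational(-193889, 73612)) = Rational(-2339583249, 73612)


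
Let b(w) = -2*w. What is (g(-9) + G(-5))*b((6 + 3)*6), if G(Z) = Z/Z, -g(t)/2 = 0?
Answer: -108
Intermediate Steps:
g(t) = 0 (g(t) = -2*0 = 0)
G(Z) = 1
(g(-9) + G(-5))*b((6 + 3)*6) = (0 + 1)*(-2*(6 + 3)*6) = 1*(-18*6) = 1*(-2*54) = 1*(-108) = -108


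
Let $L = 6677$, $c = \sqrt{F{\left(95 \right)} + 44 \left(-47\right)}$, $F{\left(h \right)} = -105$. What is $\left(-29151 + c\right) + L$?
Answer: $-22474 + i \sqrt{2173} \approx -22474.0 + 46.615 i$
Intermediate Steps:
$c = i \sqrt{2173}$ ($c = \sqrt{-105 + 44 \left(-47\right)} = \sqrt{-105 - 2068} = \sqrt{-2173} = i \sqrt{2173} \approx 46.615 i$)
$\left(-29151 + c\right) + L = \left(-29151 + i \sqrt{2173}\right) + 6677 = -22474 + i \sqrt{2173}$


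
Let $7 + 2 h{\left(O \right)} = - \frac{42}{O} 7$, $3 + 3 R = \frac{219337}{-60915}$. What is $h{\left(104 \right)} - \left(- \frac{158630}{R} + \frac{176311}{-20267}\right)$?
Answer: $- \frac{2349943821619401}{32595983576} \approx -72093.0$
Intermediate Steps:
$R = - \frac{402082}{182745}$ ($R = -1 + \frac{219337 \frac{1}{-60915}}{3} = -1 + \frac{219337 \left(- \frac{1}{60915}\right)}{3} = -1 + \frac{1}{3} \left(- \frac{219337}{60915}\right) = -1 - \frac{219337}{182745} = - \frac{402082}{182745} \approx -2.2002$)
$h{\left(O \right)} = - \frac{7}{2} - \frac{147}{O}$ ($h{\left(O \right)} = - \frac{7}{2} + \frac{- \frac{42}{O} 7}{2} = - \frac{7}{2} + \frac{\left(-294\right) \frac{1}{O}}{2} = - \frac{7}{2} - \frac{147}{O}$)
$h{\left(104 \right)} - \left(- \frac{158630}{R} + \frac{176311}{-20267}\right) = \left(- \frac{7}{2} - \frac{147}{104}\right) - \left(- \frac{158630}{- \frac{402082}{182745}} + \frac{176311}{-20267}\right) = \left(- \frac{7}{2} - \frac{147}{104}\right) - \left(\left(-158630\right) \left(- \frac{182745}{402082}\right) + 176311 \left(- \frac{1}{20267}\right)\right) = \left(- \frac{7}{2} - \frac{147}{104}\right) - \left(\frac{14494419675}{201041} - \frac{176311}{20267}\right) = - \frac{511}{104} - \frac{293722957813474}{4074497947} = - \frac{2349943821619401}{32595983576}$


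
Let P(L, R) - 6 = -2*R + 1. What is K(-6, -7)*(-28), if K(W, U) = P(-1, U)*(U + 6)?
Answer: 588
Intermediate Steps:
P(L, R) = 7 - 2*R (P(L, R) = 6 + (-2*R + 1) = 6 + (1 - 2*R) = 7 - 2*R)
K(W, U) = (6 + U)*(7 - 2*U) (K(W, U) = (7 - 2*U)*(U + 6) = (7 - 2*U)*(6 + U) = (6 + U)*(7 - 2*U))
K(-6, -7)*(-28) = -(-7 + 2*(-7))*(6 - 7)*(-28) = -1*(-7 - 14)*(-1)*(-28) = -1*(-21)*(-1)*(-28) = -21*(-28) = 588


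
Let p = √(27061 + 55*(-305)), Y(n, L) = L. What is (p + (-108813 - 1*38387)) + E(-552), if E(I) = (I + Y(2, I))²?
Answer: 1071616 + √10286 ≈ 1.0717e+6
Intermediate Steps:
p = √10286 (p = √(27061 - 16775) = √10286 ≈ 101.42)
E(I) = 4*I² (E(I) = (I + I)² = (2*I)² = 4*I²)
(p + (-108813 - 1*38387)) + E(-552) = (√10286 + (-108813 - 1*38387)) + 4*(-552)² = (√10286 + (-108813 - 38387)) + 4*304704 = (√10286 - 147200) + 1218816 = (-147200 + √10286) + 1218816 = 1071616 + √10286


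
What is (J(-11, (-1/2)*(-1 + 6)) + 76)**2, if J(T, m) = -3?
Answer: 5329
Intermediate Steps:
(J(-11, (-1/2)*(-1 + 6)) + 76)**2 = (-3 + 76)**2 = 73**2 = 5329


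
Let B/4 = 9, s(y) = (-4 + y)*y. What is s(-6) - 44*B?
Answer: -1524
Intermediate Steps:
s(y) = y*(-4 + y)
B = 36 (B = 4*9 = 36)
s(-6) - 44*B = -6*(-4 - 6) - 44*36 = -6*(-10) - 1584 = 60 - 1584 = -1524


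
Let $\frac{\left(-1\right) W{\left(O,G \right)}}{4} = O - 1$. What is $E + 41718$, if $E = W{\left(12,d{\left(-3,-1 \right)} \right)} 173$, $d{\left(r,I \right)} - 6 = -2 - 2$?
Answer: $34106$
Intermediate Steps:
$d{\left(r,I \right)} = 2$ ($d{\left(r,I \right)} = 6 - 4 = 2$)
$W{\left(O,G \right)} = 4 - 4 O$ ($W{\left(O,G \right)} = - 4 \left(O - 1\right) = - 4 \left(-1 + O\right) = 4 - 4 O$)
$E = -7612$ ($E = \left(4 - 48\right) 173 = \left(-44\right) 173 = -7612$)
$E + 41718 = -7612 + 41718 = 34106$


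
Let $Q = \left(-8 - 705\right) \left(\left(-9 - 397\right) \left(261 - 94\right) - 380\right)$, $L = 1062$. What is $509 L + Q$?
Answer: $49154324$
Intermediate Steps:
$Q = 48613766$ ($Q = - 713 \left(\left(-406\right) 167 - 380\right) = - 713 \left(-67802 - 380\right) = \left(-713\right) \left(-68182\right) = 48613766$)
$509 L + Q = 509 \cdot 1062 + 48613766 = 540558 + 48613766 = 49154324$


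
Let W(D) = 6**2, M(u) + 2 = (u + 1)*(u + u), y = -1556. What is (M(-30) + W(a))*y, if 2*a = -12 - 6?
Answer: -2760344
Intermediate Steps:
M(u) = -2 + 2*u*(1 + u) (M(u) = -2 + (u + 1)*(u + u) = -2 + (1 + u)*(2*u) = -2 + 2*u*(1 + u))
a = -9 (a = (-12 - 6)/2 = (1/2)*(-18) = -9)
W(D) = 36
(M(-30) + W(a))*y = ((-2 + 2*(-30) + 2*(-30)**2) + 36)*(-1556) = ((-2 - 60 + 2*900) + 36)*(-1556) = ((-2 - 60 + 1800) + 36)*(-1556) = (1738 + 36)*(-1556) = 1774*(-1556) = -2760344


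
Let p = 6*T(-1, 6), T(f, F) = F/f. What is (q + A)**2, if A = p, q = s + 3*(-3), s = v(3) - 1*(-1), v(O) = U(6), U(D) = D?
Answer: 1444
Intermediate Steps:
v(O) = 6
s = 7 (s = 6 - 1*(-1) = 6 + 1 = 7)
q = -2 (q = 7 + 3*(-3) = 7 - 9 = -2)
p = -36 (p = 6*(6/(-1)) = 6*(6*(-1)) = 6*(-6) = -36)
A = -36
(q + A)**2 = (-2 - 36)**2 = (-38)**2 = 1444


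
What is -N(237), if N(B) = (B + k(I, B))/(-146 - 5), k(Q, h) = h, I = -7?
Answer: 474/151 ≈ 3.1391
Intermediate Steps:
N(B) = -2*B/151 (N(B) = (B + B)/(-146 - 5) = (2*B)/(-151) = (2*B)*(-1/151) = -2*B/151)
-N(237) = -(-2)*237/151 = -1*(-474/151) = 474/151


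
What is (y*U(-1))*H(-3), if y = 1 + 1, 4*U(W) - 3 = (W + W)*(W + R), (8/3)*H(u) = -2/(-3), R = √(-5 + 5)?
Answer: 5/8 ≈ 0.62500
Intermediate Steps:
R = 0 (R = √0 = 0)
H(u) = ¼ (H(u) = 3*(-2/(-3))/8 = 3*(-2*(-⅓))/8 = (3/8)*(⅔) = ¼)
U(W) = ¾ + W²/2 (U(W) = ¾ + ((W + W)*(W + 0))/4 = ¾ + ((2*W)*W)/4 = ¾ + (2*W²)/4 = ¾ + W²/2)
y = 2
(y*U(-1))*H(-3) = (2*(¾ + (½)*(-1)²))*(¼) = (2*(¾ + (½)*1))*(¼) = (2*(¾ + ½))*(¼) = (2*(5/4))*(¼) = (5/2)*(¼) = 5/8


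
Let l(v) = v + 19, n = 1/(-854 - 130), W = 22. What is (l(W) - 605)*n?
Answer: 47/82 ≈ 0.57317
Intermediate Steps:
n = -1/984 (n = 1/(-984) = -1/984 ≈ -0.0010163)
l(v) = 19 + v
(l(W) - 605)*n = ((19 + 22) - 605)*(-1/984) = (41 - 605)*(-1/984) = -564*(-1/984) = 47/82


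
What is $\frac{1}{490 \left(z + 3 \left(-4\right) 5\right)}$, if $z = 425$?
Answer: $\frac{1}{178850} \approx 5.5913 \cdot 10^{-6}$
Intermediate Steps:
$\frac{1}{490 \left(z + 3 \left(-4\right) 5\right)} = \frac{1}{490 \left(425 + 3 \left(-4\right) 5\right)} = \frac{1}{490 \left(425 - 60\right)} = \frac{1}{490 \cdot 365} = \frac{1}{178850}$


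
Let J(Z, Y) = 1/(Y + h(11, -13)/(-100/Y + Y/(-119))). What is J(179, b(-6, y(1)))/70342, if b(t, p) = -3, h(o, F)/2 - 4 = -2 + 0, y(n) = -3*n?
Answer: -11909/2412660258 ≈ -4.9360e-6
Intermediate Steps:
h(o, F) = 4 (h(o, F) = 8 + 2*(-2 + 0) = 8 + 2*(-2) = 8 - 4 = 4)
J(Z, Y) = 1/(Y + 4/(-100/Y - Y/119)) (J(Z, Y) = 1/(Y + 4/(-100/Y + Y/(-119))) = 1/(Y + 4/(-100/Y + Y*(-1/119))) = 1/(Y + 4/(-100/Y - Y/119)))
J(179, b(-6, y(1)))/70342 = ((11900 + (-3)²)/((-3)*(11424 + (-3)²)))/70342 = -(11900 + 9)/(3*(11424 + 9))*(1/70342) = -⅓*11909/11433*(1/70342) = -⅓*1/11433*11909*(1/70342) = -11909/34299*1/70342 = -11909/2412660258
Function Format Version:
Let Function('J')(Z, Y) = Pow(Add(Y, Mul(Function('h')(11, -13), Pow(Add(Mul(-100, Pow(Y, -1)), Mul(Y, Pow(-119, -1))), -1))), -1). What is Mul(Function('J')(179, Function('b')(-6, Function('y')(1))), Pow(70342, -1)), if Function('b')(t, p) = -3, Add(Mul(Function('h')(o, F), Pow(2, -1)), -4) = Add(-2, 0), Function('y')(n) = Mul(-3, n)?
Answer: Rational(-11909, 2412660258) ≈ -4.9360e-6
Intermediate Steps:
Function('h')(o, F) = 4 (Function('h')(o, F) = Add(8, Mul(2, Add(-2, 0))) = Add(8, Mul(2, -2)) = Add(8, -4) = 4)
Function('J')(Z, Y) = Pow(Add(Y, Mul(4, Pow(Add(Mul(-100, Pow(Y, -1)), Mul(Rational(-1, 119), Y)), -1))), -1) (Function('J')(Z, Y) = Pow(Add(Y, Mul(4, Pow(Add(Mul(-100, Pow(Y, -1)), Mul(Y, Pow(-119, -1))), -1))), -1) = Pow(Add(Y, Mul(4, Pow(Add(Mul(-100, Pow(Y, -1)), Mul(Y, Rational(-1, 119))), -1))), -1) = Pow(Add(Y, Mul(4, Pow(Add(Mul(-100, Pow(Y, -1)), Mul(Rational(-1, 119), Y)), -1))), -1))
Mul(Function('J')(179, Function('b')(-6, Function('y')(1))), Pow(70342, -1)) = Mul(Mul(Pow(-3, -1), Pow(Add(11424, Pow(-3, 2)), -1), Add(11900, Pow(-3, 2))), Pow(70342, -1)) = Mul(Mul(Rational(-1, 3), Pow(Add(11424, 9), -1), Add(11900, 9)), Rational(1, 70342)) = Mul(Mul(Rational(-1, 3), Pow(11433, -1), 11909), Rational(1, 70342)) = Mul(Mul(Rational(-1, 3), Rational(1, 11433), 11909), Rational(1, 70342)) = Mul(Rational(-11909, 34299), Rational(1, 70342)) = Rational(-11909, 2412660258)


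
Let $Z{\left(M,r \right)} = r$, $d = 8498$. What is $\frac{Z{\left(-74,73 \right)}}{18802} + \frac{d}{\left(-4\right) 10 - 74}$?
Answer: $- \frac{79885537}{1071714} \approx -74.54$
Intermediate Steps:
$\frac{Z{\left(-74,73 \right)}}{18802} + \frac{d}{\left(-4\right) 10 - 74} = \frac{73}{18802} + \frac{8498}{\left(-4\right) 10 - 74} = 73 \cdot \frac{1}{18802} + \frac{8498}{-40 - 74} = \frac{73}{18802} + \frac{8498}{-114} = \frac{73}{18802} + 8498 \left(- \frac{1}{114}\right) = \frac{73}{18802} - \frac{4249}{57} = - \frac{79885537}{1071714}$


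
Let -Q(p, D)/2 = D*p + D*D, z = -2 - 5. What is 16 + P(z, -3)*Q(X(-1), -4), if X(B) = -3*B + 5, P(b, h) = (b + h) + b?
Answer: -528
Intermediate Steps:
z = -7
P(b, h) = h + 2*b
X(B) = 5 - 3*B
Q(p, D) = -2*D² - 2*D*p (Q(p, D) = -2*(D*p + D*D) = -2*(D*p + D²) = -2*(D² + D*p) = -2*D² - 2*D*p)
16 + P(z, -3)*Q(X(-1), -4) = 16 + (-3 + 2*(-7))*(-2*(-4)*(-4 + (5 - 3*(-1)))) = 16 + (-3 - 14)*(-2*(-4)*(-4 + (5 + 3))) = 16 - (-34)*(-4)*(-4 + 8) = 16 - (-34)*(-4)*4 = 16 - 17*32 = 16 - 544 = -528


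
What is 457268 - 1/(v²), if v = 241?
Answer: 26558582707/58081 ≈ 4.5727e+5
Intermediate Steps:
457268 - 1/(v²) = 457268 - 1/(241²) = 457268 - 1/58081 = 26558582707/58081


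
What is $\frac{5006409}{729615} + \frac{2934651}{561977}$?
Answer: $\frac{1651550699986}{136675616285} \approx 12.084$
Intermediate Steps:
$\frac{5006409}{729615} + \frac{2934651}{561977} = 5006409 \cdot \frac{1}{729615} + 2934651 \cdot \frac{1}{561977} = \frac{1668803}{243205} + \frac{2934651}{561977} = \frac{1651550699986}{136675616285}$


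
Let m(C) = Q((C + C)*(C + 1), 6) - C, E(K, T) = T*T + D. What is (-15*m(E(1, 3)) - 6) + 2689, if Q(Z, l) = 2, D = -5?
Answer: 2713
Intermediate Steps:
E(K, T) = -5 + T² (E(K, T) = T*T - 5 = T² - 5 = -5 + T²)
m(C) = 2 - C
(-15*m(E(1, 3)) - 6) + 2689 = (-15*(2 - (-5 + 3²)) - 6) + 2689 = (-15*(2 - (-5 + 9)) - 6) + 2689 = (-15*(2 - 1*4) - 6) + 2689 = (-15*(2 - 4) - 6) + 2689 = (-15*(-2) - 6) + 2689 = (30 - 6) + 2689 = 24 + 2689 = 2713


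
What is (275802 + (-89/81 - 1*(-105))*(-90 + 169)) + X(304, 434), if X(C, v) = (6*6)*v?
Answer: 24270370/81 ≈ 2.9963e+5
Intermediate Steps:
X(C, v) = 36*v
(275802 + (-89/81 - 1*(-105))*(-90 + 169)) + X(304, 434) = (275802 + (-89/81 - 1*(-105))*(-90 + 169)) + 36*434 = (275802 + (-89*1/81 + 105)*79) + 15624 = (275802 + (-89/81 + 105)*79) + 15624 = (275802 + (8416/81)*79) + 15624 = (275802 + 664864/81) + 15624 = 23004826/81 + 15624 = 24270370/81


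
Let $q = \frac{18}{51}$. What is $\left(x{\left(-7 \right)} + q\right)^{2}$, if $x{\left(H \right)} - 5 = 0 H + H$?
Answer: $\frac{784}{289} \approx 2.7128$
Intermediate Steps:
$q = \frac{6}{17}$ ($q = 18 \cdot \frac{1}{51} = \frac{6}{17} \approx 0.35294$)
$x{\left(H \right)} = 5 + H$ ($x{\left(H \right)} = 5 + \left(0 H + H\right) = 5 + \left(0 + H\right) = 5 + H$)
$\left(x{\left(-7 \right)} + q\right)^{2} = \left(\left(5 - 7\right) + \frac{6}{17}\right)^{2} = \left(-2 + \frac{6}{17}\right)^{2} = \left(- \frac{28}{17}\right)^{2} = \frac{784}{289}$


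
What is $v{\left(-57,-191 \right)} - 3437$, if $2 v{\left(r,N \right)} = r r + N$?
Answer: $-1908$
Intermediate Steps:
$v{\left(r,N \right)} = \frac{N}{2} + \frac{r^{2}}{2}$ ($v{\left(r,N \right)} = \frac{r r + N}{2} = \frac{r^{2} + N}{2} = \frac{N + r^{2}}{2} = \frac{N}{2} + \frac{r^{2}}{2}$)
$v{\left(-57,-191 \right)} - 3437 = \left(\frac{1}{2} \left(-191\right) + \frac{\left(-57\right)^{2}}{2}\right) - 3437 = \left(- \frac{191}{2} + \frac{1}{2} \cdot 3249\right) - 3437 = \left(- \frac{191}{2} + \frac{3249}{2}\right) - 3437 = 1529 - 3437 = -1908$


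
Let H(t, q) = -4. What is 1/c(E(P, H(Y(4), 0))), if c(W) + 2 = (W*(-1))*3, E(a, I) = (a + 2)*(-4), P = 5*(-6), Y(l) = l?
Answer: -1/338 ≈ -0.0029586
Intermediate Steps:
P = -30
E(a, I) = -8 - 4*a (E(a, I) = (2 + a)*(-4) = -8 - 4*a)
c(W) = -2 - 3*W (c(W) = -2 + (W*(-1))*3 = -2 - W*3 = -2 - 3*W)
1/c(E(P, H(Y(4), 0))) = 1/(-2 - 3*(-8 - 4*(-30))) = 1/(-2 - 3*(-8 + 120)) = 1/(-2 - 3*112) = 1/(-2 - 336) = 1/(-338) = -1/338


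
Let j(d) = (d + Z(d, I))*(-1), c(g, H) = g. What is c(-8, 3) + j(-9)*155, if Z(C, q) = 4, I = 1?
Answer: 767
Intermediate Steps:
j(d) = -4 - d (j(d) = (d + 4)*(-1) = (4 + d)*(-1) = -4 - d)
c(-8, 3) + j(-9)*155 = -8 + (-4 - 1*(-9))*155 = -8 + (-4 + 9)*155 = -8 + 5*155 = -8 + 775 = 767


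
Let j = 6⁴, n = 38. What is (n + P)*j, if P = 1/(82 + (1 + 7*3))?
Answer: 640386/13 ≈ 49260.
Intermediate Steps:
P = 1/104 (P = 1/(82 + (1 + 21)) = 1/(82 + 22) = 1/104 ≈ 0.0096154)
j = 1296
(n + P)*j = (38 + 1/104)*1296 = (3953/104)*1296 = 640386/13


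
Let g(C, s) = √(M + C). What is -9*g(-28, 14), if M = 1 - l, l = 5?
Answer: -36*I*√2 ≈ -50.912*I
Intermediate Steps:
M = -4 (M = 1 - 1*5 = 1 - 5 = -4)
g(C, s) = √(-4 + C)
-9*g(-28, 14) = -9*√(-4 - 28) = -36*I*√2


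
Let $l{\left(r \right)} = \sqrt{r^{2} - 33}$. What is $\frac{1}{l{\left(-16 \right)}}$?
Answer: $\frac{\sqrt{223}}{223} \approx 0.066965$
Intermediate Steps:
$l{\left(r \right)} = \sqrt{-33 + r^{2}}$
$\frac{1}{l{\left(-16 \right)}} = \frac{1}{\sqrt{-33 + \left(-16\right)^{2}}} = \frac{1}{\sqrt{-33 + 256}} = \frac{1}{\sqrt{223}} = \frac{\sqrt{223}}{223}$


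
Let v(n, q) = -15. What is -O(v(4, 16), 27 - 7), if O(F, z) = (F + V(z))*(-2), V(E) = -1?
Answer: -32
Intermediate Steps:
O(F, z) = 2 - 2*F (O(F, z) = (F - 1)*(-2) = (-1 + F)*(-2) = 2 - 2*F)
-O(v(4, 16), 27 - 7) = -(2 - 2*(-15)) = -(2 + 30) = -1*32 = -32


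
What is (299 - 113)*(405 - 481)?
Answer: -14136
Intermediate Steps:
(299 - 113)*(405 - 481) = 186*(-76) = -14136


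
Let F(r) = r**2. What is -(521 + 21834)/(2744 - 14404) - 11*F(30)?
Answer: -23082329/2332 ≈ -9898.1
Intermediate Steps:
-(521 + 21834)/(2744 - 14404) - 11*F(30) = -(521 + 21834)/(2744 - 14404) - 11*30**2 = -22355/(-11660) - 11*900 = -22355*(-1)/11660 - 9900 = -1*(-4471/2332) - 9900 = 4471/2332 - 9900 = -23082329/2332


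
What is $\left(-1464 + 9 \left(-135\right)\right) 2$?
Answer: $-5358$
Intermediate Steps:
$\left(-1464 + 9 \left(-135\right)\right) 2 = \left(-1464 - 1215\right) 2 = \left(-2679\right) 2 = -5358$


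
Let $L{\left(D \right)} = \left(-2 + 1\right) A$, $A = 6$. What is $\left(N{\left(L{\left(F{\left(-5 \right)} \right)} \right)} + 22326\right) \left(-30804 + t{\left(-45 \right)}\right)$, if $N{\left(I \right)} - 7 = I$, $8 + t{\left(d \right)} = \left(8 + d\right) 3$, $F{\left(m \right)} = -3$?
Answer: $-690417821$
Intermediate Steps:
$L{\left(D \right)} = -6$ ($L{\left(D \right)} = \left(-2 + 1\right) 6 = \left(-1\right) 6 = -6$)
$t{\left(d \right)} = 16 + 3 d$ ($t{\left(d \right)} = -8 + \left(8 + d\right) 3 = -8 + \left(24 + 3 d\right) = 16 + 3 d$)
$N{\left(I \right)} = 7 + I$
$\left(N{\left(L{\left(F{\left(-5 \right)} \right)} \right)} + 22326\right) \left(-30804 + t{\left(-45 \right)}\right) = \left(\left(7 - 6\right) + 22326\right) \left(-30804 + \left(16 + 3 \left(-45\right)\right)\right) = \left(1 + 22326\right) \left(-30804 + \left(16 - 135\right)\right) = 22327 \left(-30804 - 119\right) = 22327 \left(-30923\right) = -690417821$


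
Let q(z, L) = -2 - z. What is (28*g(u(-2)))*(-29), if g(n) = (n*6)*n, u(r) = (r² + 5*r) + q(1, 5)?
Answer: -394632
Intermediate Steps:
u(r) = -3 + r² + 5*r (u(r) = (r² + 5*r) + (-2 - 1*1) = (r² + 5*r) + (-2 - 1) = (r² + 5*r) - 3 = -3 + r² + 5*r)
g(n) = 6*n² (g(n) = (6*n)*n = 6*n²)
(28*g(u(-2)))*(-29) = (28*(6*(-3 + (-2)² + 5*(-2))²))*(-29) = (28*(6*(-3 + 4 - 10)²))*(-29) = (28*(6*(-9)²))*(-29) = (28*(6*81))*(-29) = (28*486)*(-29) = 13608*(-29) = -394632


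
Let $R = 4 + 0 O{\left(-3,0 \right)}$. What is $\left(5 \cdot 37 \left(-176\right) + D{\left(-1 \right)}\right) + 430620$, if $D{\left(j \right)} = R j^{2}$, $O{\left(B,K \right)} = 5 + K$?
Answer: $398064$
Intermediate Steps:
$R = 4$ ($R = 4 + 0 \left(5 + 0\right) = 4 + 0 \cdot 5 = 4 + 0 = 4$)
$D{\left(j \right)} = 4 j^{2}$
$\left(5 \cdot 37 \left(-176\right) + D{\left(-1 \right)}\right) + 430620 = \left(5 \cdot 37 \left(-176\right) + 4 \left(-1\right)^{2}\right) + 430620 = \left(185 \left(-176\right) + 4 \cdot 1\right) + 430620 = \left(-32560 + 4\right) + 430620 = -32556 + 430620 = 398064$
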